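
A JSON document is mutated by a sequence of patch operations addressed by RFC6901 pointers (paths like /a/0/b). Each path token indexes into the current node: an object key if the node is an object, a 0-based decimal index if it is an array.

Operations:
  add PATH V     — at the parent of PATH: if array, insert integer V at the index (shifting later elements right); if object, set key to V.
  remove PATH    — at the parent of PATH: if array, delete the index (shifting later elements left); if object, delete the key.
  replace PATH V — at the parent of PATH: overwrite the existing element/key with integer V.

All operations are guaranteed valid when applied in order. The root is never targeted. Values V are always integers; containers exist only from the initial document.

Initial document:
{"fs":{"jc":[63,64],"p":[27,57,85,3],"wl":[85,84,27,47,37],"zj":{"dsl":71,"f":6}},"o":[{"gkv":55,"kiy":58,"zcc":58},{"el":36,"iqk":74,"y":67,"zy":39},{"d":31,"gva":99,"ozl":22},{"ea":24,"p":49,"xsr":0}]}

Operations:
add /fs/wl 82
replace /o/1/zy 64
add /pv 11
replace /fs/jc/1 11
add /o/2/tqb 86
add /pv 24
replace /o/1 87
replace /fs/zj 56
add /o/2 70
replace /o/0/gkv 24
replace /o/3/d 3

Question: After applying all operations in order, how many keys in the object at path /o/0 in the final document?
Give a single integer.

Answer: 3

Derivation:
After op 1 (add /fs/wl 82): {"fs":{"jc":[63,64],"p":[27,57,85,3],"wl":82,"zj":{"dsl":71,"f":6}},"o":[{"gkv":55,"kiy":58,"zcc":58},{"el":36,"iqk":74,"y":67,"zy":39},{"d":31,"gva":99,"ozl":22},{"ea":24,"p":49,"xsr":0}]}
After op 2 (replace /o/1/zy 64): {"fs":{"jc":[63,64],"p":[27,57,85,3],"wl":82,"zj":{"dsl":71,"f":6}},"o":[{"gkv":55,"kiy":58,"zcc":58},{"el":36,"iqk":74,"y":67,"zy":64},{"d":31,"gva":99,"ozl":22},{"ea":24,"p":49,"xsr":0}]}
After op 3 (add /pv 11): {"fs":{"jc":[63,64],"p":[27,57,85,3],"wl":82,"zj":{"dsl":71,"f":6}},"o":[{"gkv":55,"kiy":58,"zcc":58},{"el":36,"iqk":74,"y":67,"zy":64},{"d":31,"gva":99,"ozl":22},{"ea":24,"p":49,"xsr":0}],"pv":11}
After op 4 (replace /fs/jc/1 11): {"fs":{"jc":[63,11],"p":[27,57,85,3],"wl":82,"zj":{"dsl":71,"f":6}},"o":[{"gkv":55,"kiy":58,"zcc":58},{"el":36,"iqk":74,"y":67,"zy":64},{"d":31,"gva":99,"ozl":22},{"ea":24,"p":49,"xsr":0}],"pv":11}
After op 5 (add /o/2/tqb 86): {"fs":{"jc":[63,11],"p":[27,57,85,3],"wl":82,"zj":{"dsl":71,"f":6}},"o":[{"gkv":55,"kiy":58,"zcc":58},{"el":36,"iqk":74,"y":67,"zy":64},{"d":31,"gva":99,"ozl":22,"tqb":86},{"ea":24,"p":49,"xsr":0}],"pv":11}
After op 6 (add /pv 24): {"fs":{"jc":[63,11],"p":[27,57,85,3],"wl":82,"zj":{"dsl":71,"f":6}},"o":[{"gkv":55,"kiy":58,"zcc":58},{"el":36,"iqk":74,"y":67,"zy":64},{"d":31,"gva":99,"ozl":22,"tqb":86},{"ea":24,"p":49,"xsr":0}],"pv":24}
After op 7 (replace /o/1 87): {"fs":{"jc":[63,11],"p":[27,57,85,3],"wl":82,"zj":{"dsl":71,"f":6}},"o":[{"gkv":55,"kiy":58,"zcc":58},87,{"d":31,"gva":99,"ozl":22,"tqb":86},{"ea":24,"p":49,"xsr":0}],"pv":24}
After op 8 (replace /fs/zj 56): {"fs":{"jc":[63,11],"p":[27,57,85,3],"wl":82,"zj":56},"o":[{"gkv":55,"kiy":58,"zcc":58},87,{"d":31,"gva":99,"ozl":22,"tqb":86},{"ea":24,"p":49,"xsr":0}],"pv":24}
After op 9 (add /o/2 70): {"fs":{"jc":[63,11],"p":[27,57,85,3],"wl":82,"zj":56},"o":[{"gkv":55,"kiy":58,"zcc":58},87,70,{"d":31,"gva":99,"ozl":22,"tqb":86},{"ea":24,"p":49,"xsr":0}],"pv":24}
After op 10 (replace /o/0/gkv 24): {"fs":{"jc":[63,11],"p":[27,57,85,3],"wl":82,"zj":56},"o":[{"gkv":24,"kiy":58,"zcc":58},87,70,{"d":31,"gva":99,"ozl":22,"tqb":86},{"ea":24,"p":49,"xsr":0}],"pv":24}
After op 11 (replace /o/3/d 3): {"fs":{"jc":[63,11],"p":[27,57,85,3],"wl":82,"zj":56},"o":[{"gkv":24,"kiy":58,"zcc":58},87,70,{"d":3,"gva":99,"ozl":22,"tqb":86},{"ea":24,"p":49,"xsr":0}],"pv":24}
Size at path /o/0: 3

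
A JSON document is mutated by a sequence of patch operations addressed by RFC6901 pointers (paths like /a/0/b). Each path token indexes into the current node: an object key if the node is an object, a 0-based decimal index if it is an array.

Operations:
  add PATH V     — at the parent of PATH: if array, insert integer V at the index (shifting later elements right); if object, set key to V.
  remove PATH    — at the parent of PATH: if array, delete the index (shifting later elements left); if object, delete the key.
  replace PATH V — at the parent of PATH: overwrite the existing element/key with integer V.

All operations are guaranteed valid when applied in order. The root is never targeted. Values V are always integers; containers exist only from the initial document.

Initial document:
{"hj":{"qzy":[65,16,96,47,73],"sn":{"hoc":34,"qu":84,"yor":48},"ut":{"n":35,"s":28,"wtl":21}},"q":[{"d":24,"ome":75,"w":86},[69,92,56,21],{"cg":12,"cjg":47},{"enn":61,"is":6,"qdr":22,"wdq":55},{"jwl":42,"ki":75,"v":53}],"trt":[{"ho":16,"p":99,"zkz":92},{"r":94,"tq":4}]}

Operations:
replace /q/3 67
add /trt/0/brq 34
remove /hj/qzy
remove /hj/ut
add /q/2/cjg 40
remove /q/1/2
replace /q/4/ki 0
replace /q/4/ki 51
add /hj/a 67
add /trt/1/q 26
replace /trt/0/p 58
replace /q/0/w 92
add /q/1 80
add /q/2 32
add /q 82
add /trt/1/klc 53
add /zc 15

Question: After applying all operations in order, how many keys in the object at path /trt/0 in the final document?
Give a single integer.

After op 1 (replace /q/3 67): {"hj":{"qzy":[65,16,96,47,73],"sn":{"hoc":34,"qu":84,"yor":48},"ut":{"n":35,"s":28,"wtl":21}},"q":[{"d":24,"ome":75,"w":86},[69,92,56,21],{"cg":12,"cjg":47},67,{"jwl":42,"ki":75,"v":53}],"trt":[{"ho":16,"p":99,"zkz":92},{"r":94,"tq":4}]}
After op 2 (add /trt/0/brq 34): {"hj":{"qzy":[65,16,96,47,73],"sn":{"hoc":34,"qu":84,"yor":48},"ut":{"n":35,"s":28,"wtl":21}},"q":[{"d":24,"ome":75,"w":86},[69,92,56,21],{"cg":12,"cjg":47},67,{"jwl":42,"ki":75,"v":53}],"trt":[{"brq":34,"ho":16,"p":99,"zkz":92},{"r":94,"tq":4}]}
After op 3 (remove /hj/qzy): {"hj":{"sn":{"hoc":34,"qu":84,"yor":48},"ut":{"n":35,"s":28,"wtl":21}},"q":[{"d":24,"ome":75,"w":86},[69,92,56,21],{"cg":12,"cjg":47},67,{"jwl":42,"ki":75,"v":53}],"trt":[{"brq":34,"ho":16,"p":99,"zkz":92},{"r":94,"tq":4}]}
After op 4 (remove /hj/ut): {"hj":{"sn":{"hoc":34,"qu":84,"yor":48}},"q":[{"d":24,"ome":75,"w":86},[69,92,56,21],{"cg":12,"cjg":47},67,{"jwl":42,"ki":75,"v":53}],"trt":[{"brq":34,"ho":16,"p":99,"zkz":92},{"r":94,"tq":4}]}
After op 5 (add /q/2/cjg 40): {"hj":{"sn":{"hoc":34,"qu":84,"yor":48}},"q":[{"d":24,"ome":75,"w":86},[69,92,56,21],{"cg":12,"cjg":40},67,{"jwl":42,"ki":75,"v":53}],"trt":[{"brq":34,"ho":16,"p":99,"zkz":92},{"r":94,"tq":4}]}
After op 6 (remove /q/1/2): {"hj":{"sn":{"hoc":34,"qu":84,"yor":48}},"q":[{"d":24,"ome":75,"w":86},[69,92,21],{"cg":12,"cjg":40},67,{"jwl":42,"ki":75,"v":53}],"trt":[{"brq":34,"ho":16,"p":99,"zkz":92},{"r":94,"tq":4}]}
After op 7 (replace /q/4/ki 0): {"hj":{"sn":{"hoc":34,"qu":84,"yor":48}},"q":[{"d":24,"ome":75,"w":86},[69,92,21],{"cg":12,"cjg":40},67,{"jwl":42,"ki":0,"v":53}],"trt":[{"brq":34,"ho":16,"p":99,"zkz":92},{"r":94,"tq":4}]}
After op 8 (replace /q/4/ki 51): {"hj":{"sn":{"hoc":34,"qu":84,"yor":48}},"q":[{"d":24,"ome":75,"w":86},[69,92,21],{"cg":12,"cjg":40},67,{"jwl":42,"ki":51,"v":53}],"trt":[{"brq":34,"ho":16,"p":99,"zkz":92},{"r":94,"tq":4}]}
After op 9 (add /hj/a 67): {"hj":{"a":67,"sn":{"hoc":34,"qu":84,"yor":48}},"q":[{"d":24,"ome":75,"w":86},[69,92,21],{"cg":12,"cjg":40},67,{"jwl":42,"ki":51,"v":53}],"trt":[{"brq":34,"ho":16,"p":99,"zkz":92},{"r":94,"tq":4}]}
After op 10 (add /trt/1/q 26): {"hj":{"a":67,"sn":{"hoc":34,"qu":84,"yor":48}},"q":[{"d":24,"ome":75,"w":86},[69,92,21],{"cg":12,"cjg":40},67,{"jwl":42,"ki":51,"v":53}],"trt":[{"brq":34,"ho":16,"p":99,"zkz":92},{"q":26,"r":94,"tq":4}]}
After op 11 (replace /trt/0/p 58): {"hj":{"a":67,"sn":{"hoc":34,"qu":84,"yor":48}},"q":[{"d":24,"ome":75,"w":86},[69,92,21],{"cg":12,"cjg":40},67,{"jwl":42,"ki":51,"v":53}],"trt":[{"brq":34,"ho":16,"p":58,"zkz":92},{"q":26,"r":94,"tq":4}]}
After op 12 (replace /q/0/w 92): {"hj":{"a":67,"sn":{"hoc":34,"qu":84,"yor":48}},"q":[{"d":24,"ome":75,"w":92},[69,92,21],{"cg":12,"cjg":40},67,{"jwl":42,"ki":51,"v":53}],"trt":[{"brq":34,"ho":16,"p":58,"zkz":92},{"q":26,"r":94,"tq":4}]}
After op 13 (add /q/1 80): {"hj":{"a":67,"sn":{"hoc":34,"qu":84,"yor":48}},"q":[{"d":24,"ome":75,"w":92},80,[69,92,21],{"cg":12,"cjg":40},67,{"jwl":42,"ki":51,"v":53}],"trt":[{"brq":34,"ho":16,"p":58,"zkz":92},{"q":26,"r":94,"tq":4}]}
After op 14 (add /q/2 32): {"hj":{"a":67,"sn":{"hoc":34,"qu":84,"yor":48}},"q":[{"d":24,"ome":75,"w":92},80,32,[69,92,21],{"cg":12,"cjg":40},67,{"jwl":42,"ki":51,"v":53}],"trt":[{"brq":34,"ho":16,"p":58,"zkz":92},{"q":26,"r":94,"tq":4}]}
After op 15 (add /q 82): {"hj":{"a":67,"sn":{"hoc":34,"qu":84,"yor":48}},"q":82,"trt":[{"brq":34,"ho":16,"p":58,"zkz":92},{"q":26,"r":94,"tq":4}]}
After op 16 (add /trt/1/klc 53): {"hj":{"a":67,"sn":{"hoc":34,"qu":84,"yor":48}},"q":82,"trt":[{"brq":34,"ho":16,"p":58,"zkz":92},{"klc":53,"q":26,"r":94,"tq":4}]}
After op 17 (add /zc 15): {"hj":{"a":67,"sn":{"hoc":34,"qu":84,"yor":48}},"q":82,"trt":[{"brq":34,"ho":16,"p":58,"zkz":92},{"klc":53,"q":26,"r":94,"tq":4}],"zc":15}
Size at path /trt/0: 4

Answer: 4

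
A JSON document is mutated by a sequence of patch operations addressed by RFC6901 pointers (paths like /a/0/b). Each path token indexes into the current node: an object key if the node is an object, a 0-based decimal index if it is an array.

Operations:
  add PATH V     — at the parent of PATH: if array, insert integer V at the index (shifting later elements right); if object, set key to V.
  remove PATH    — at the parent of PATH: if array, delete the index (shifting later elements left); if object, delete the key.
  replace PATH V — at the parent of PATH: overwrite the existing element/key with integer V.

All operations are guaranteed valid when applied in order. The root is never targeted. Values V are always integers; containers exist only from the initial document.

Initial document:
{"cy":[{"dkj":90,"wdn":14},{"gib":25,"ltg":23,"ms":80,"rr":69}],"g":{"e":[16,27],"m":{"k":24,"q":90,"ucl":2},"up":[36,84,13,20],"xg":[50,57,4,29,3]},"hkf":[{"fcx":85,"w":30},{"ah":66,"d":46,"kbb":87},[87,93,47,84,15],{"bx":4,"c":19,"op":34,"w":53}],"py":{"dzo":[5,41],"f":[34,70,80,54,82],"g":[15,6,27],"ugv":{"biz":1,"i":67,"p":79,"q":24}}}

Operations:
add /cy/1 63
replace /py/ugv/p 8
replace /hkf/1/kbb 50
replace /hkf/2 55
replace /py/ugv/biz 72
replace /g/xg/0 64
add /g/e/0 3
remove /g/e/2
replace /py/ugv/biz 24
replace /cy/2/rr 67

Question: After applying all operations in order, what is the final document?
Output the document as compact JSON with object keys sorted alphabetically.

After op 1 (add /cy/1 63): {"cy":[{"dkj":90,"wdn":14},63,{"gib":25,"ltg":23,"ms":80,"rr":69}],"g":{"e":[16,27],"m":{"k":24,"q":90,"ucl":2},"up":[36,84,13,20],"xg":[50,57,4,29,3]},"hkf":[{"fcx":85,"w":30},{"ah":66,"d":46,"kbb":87},[87,93,47,84,15],{"bx":4,"c":19,"op":34,"w":53}],"py":{"dzo":[5,41],"f":[34,70,80,54,82],"g":[15,6,27],"ugv":{"biz":1,"i":67,"p":79,"q":24}}}
After op 2 (replace /py/ugv/p 8): {"cy":[{"dkj":90,"wdn":14},63,{"gib":25,"ltg":23,"ms":80,"rr":69}],"g":{"e":[16,27],"m":{"k":24,"q":90,"ucl":2},"up":[36,84,13,20],"xg":[50,57,4,29,3]},"hkf":[{"fcx":85,"w":30},{"ah":66,"d":46,"kbb":87},[87,93,47,84,15],{"bx":4,"c":19,"op":34,"w":53}],"py":{"dzo":[5,41],"f":[34,70,80,54,82],"g":[15,6,27],"ugv":{"biz":1,"i":67,"p":8,"q":24}}}
After op 3 (replace /hkf/1/kbb 50): {"cy":[{"dkj":90,"wdn":14},63,{"gib":25,"ltg":23,"ms":80,"rr":69}],"g":{"e":[16,27],"m":{"k":24,"q":90,"ucl":2},"up":[36,84,13,20],"xg":[50,57,4,29,3]},"hkf":[{"fcx":85,"w":30},{"ah":66,"d":46,"kbb":50},[87,93,47,84,15],{"bx":4,"c":19,"op":34,"w":53}],"py":{"dzo":[5,41],"f":[34,70,80,54,82],"g":[15,6,27],"ugv":{"biz":1,"i":67,"p":8,"q":24}}}
After op 4 (replace /hkf/2 55): {"cy":[{"dkj":90,"wdn":14},63,{"gib":25,"ltg":23,"ms":80,"rr":69}],"g":{"e":[16,27],"m":{"k":24,"q":90,"ucl":2},"up":[36,84,13,20],"xg":[50,57,4,29,3]},"hkf":[{"fcx":85,"w":30},{"ah":66,"d":46,"kbb":50},55,{"bx":4,"c":19,"op":34,"w":53}],"py":{"dzo":[5,41],"f":[34,70,80,54,82],"g":[15,6,27],"ugv":{"biz":1,"i":67,"p":8,"q":24}}}
After op 5 (replace /py/ugv/biz 72): {"cy":[{"dkj":90,"wdn":14},63,{"gib":25,"ltg":23,"ms":80,"rr":69}],"g":{"e":[16,27],"m":{"k":24,"q":90,"ucl":2},"up":[36,84,13,20],"xg":[50,57,4,29,3]},"hkf":[{"fcx":85,"w":30},{"ah":66,"d":46,"kbb":50},55,{"bx":4,"c":19,"op":34,"w":53}],"py":{"dzo":[5,41],"f":[34,70,80,54,82],"g":[15,6,27],"ugv":{"biz":72,"i":67,"p":8,"q":24}}}
After op 6 (replace /g/xg/0 64): {"cy":[{"dkj":90,"wdn":14},63,{"gib":25,"ltg":23,"ms":80,"rr":69}],"g":{"e":[16,27],"m":{"k":24,"q":90,"ucl":2},"up":[36,84,13,20],"xg":[64,57,4,29,3]},"hkf":[{"fcx":85,"w":30},{"ah":66,"d":46,"kbb":50},55,{"bx":4,"c":19,"op":34,"w":53}],"py":{"dzo":[5,41],"f":[34,70,80,54,82],"g":[15,6,27],"ugv":{"biz":72,"i":67,"p":8,"q":24}}}
After op 7 (add /g/e/0 3): {"cy":[{"dkj":90,"wdn":14},63,{"gib":25,"ltg":23,"ms":80,"rr":69}],"g":{"e":[3,16,27],"m":{"k":24,"q":90,"ucl":2},"up":[36,84,13,20],"xg":[64,57,4,29,3]},"hkf":[{"fcx":85,"w":30},{"ah":66,"d":46,"kbb":50},55,{"bx":4,"c":19,"op":34,"w":53}],"py":{"dzo":[5,41],"f":[34,70,80,54,82],"g":[15,6,27],"ugv":{"biz":72,"i":67,"p":8,"q":24}}}
After op 8 (remove /g/e/2): {"cy":[{"dkj":90,"wdn":14},63,{"gib":25,"ltg":23,"ms":80,"rr":69}],"g":{"e":[3,16],"m":{"k":24,"q":90,"ucl":2},"up":[36,84,13,20],"xg":[64,57,4,29,3]},"hkf":[{"fcx":85,"w":30},{"ah":66,"d":46,"kbb":50},55,{"bx":4,"c":19,"op":34,"w":53}],"py":{"dzo":[5,41],"f":[34,70,80,54,82],"g":[15,6,27],"ugv":{"biz":72,"i":67,"p":8,"q":24}}}
After op 9 (replace /py/ugv/biz 24): {"cy":[{"dkj":90,"wdn":14},63,{"gib":25,"ltg":23,"ms":80,"rr":69}],"g":{"e":[3,16],"m":{"k":24,"q":90,"ucl":2},"up":[36,84,13,20],"xg":[64,57,4,29,3]},"hkf":[{"fcx":85,"w":30},{"ah":66,"d":46,"kbb":50},55,{"bx":4,"c":19,"op":34,"w":53}],"py":{"dzo":[5,41],"f":[34,70,80,54,82],"g":[15,6,27],"ugv":{"biz":24,"i":67,"p":8,"q":24}}}
After op 10 (replace /cy/2/rr 67): {"cy":[{"dkj":90,"wdn":14},63,{"gib":25,"ltg":23,"ms":80,"rr":67}],"g":{"e":[3,16],"m":{"k":24,"q":90,"ucl":2},"up":[36,84,13,20],"xg":[64,57,4,29,3]},"hkf":[{"fcx":85,"w":30},{"ah":66,"d":46,"kbb":50},55,{"bx":4,"c":19,"op":34,"w":53}],"py":{"dzo":[5,41],"f":[34,70,80,54,82],"g":[15,6,27],"ugv":{"biz":24,"i":67,"p":8,"q":24}}}

Answer: {"cy":[{"dkj":90,"wdn":14},63,{"gib":25,"ltg":23,"ms":80,"rr":67}],"g":{"e":[3,16],"m":{"k":24,"q":90,"ucl":2},"up":[36,84,13,20],"xg":[64,57,4,29,3]},"hkf":[{"fcx":85,"w":30},{"ah":66,"d":46,"kbb":50},55,{"bx":4,"c":19,"op":34,"w":53}],"py":{"dzo":[5,41],"f":[34,70,80,54,82],"g":[15,6,27],"ugv":{"biz":24,"i":67,"p":8,"q":24}}}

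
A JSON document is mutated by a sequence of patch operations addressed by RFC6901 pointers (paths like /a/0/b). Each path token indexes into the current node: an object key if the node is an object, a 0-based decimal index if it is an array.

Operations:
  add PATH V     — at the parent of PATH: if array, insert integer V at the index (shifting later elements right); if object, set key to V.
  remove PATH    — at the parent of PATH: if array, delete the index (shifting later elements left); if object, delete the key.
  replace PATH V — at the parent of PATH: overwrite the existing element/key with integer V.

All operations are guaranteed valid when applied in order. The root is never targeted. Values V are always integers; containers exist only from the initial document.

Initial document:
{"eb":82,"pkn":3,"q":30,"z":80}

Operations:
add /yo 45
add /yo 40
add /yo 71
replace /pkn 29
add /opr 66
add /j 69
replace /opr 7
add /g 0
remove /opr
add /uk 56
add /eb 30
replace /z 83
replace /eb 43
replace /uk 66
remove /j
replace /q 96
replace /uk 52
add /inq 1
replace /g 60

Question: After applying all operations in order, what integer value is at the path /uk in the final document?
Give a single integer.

Answer: 52

Derivation:
After op 1 (add /yo 45): {"eb":82,"pkn":3,"q":30,"yo":45,"z":80}
After op 2 (add /yo 40): {"eb":82,"pkn":3,"q":30,"yo":40,"z":80}
After op 3 (add /yo 71): {"eb":82,"pkn":3,"q":30,"yo":71,"z":80}
After op 4 (replace /pkn 29): {"eb":82,"pkn":29,"q":30,"yo":71,"z":80}
After op 5 (add /opr 66): {"eb":82,"opr":66,"pkn":29,"q":30,"yo":71,"z":80}
After op 6 (add /j 69): {"eb":82,"j":69,"opr":66,"pkn":29,"q":30,"yo":71,"z":80}
After op 7 (replace /opr 7): {"eb":82,"j":69,"opr":7,"pkn":29,"q":30,"yo":71,"z":80}
After op 8 (add /g 0): {"eb":82,"g":0,"j":69,"opr":7,"pkn":29,"q":30,"yo":71,"z":80}
After op 9 (remove /opr): {"eb":82,"g":0,"j":69,"pkn":29,"q":30,"yo":71,"z":80}
After op 10 (add /uk 56): {"eb":82,"g":0,"j":69,"pkn":29,"q":30,"uk":56,"yo":71,"z":80}
After op 11 (add /eb 30): {"eb":30,"g":0,"j":69,"pkn":29,"q":30,"uk":56,"yo":71,"z":80}
After op 12 (replace /z 83): {"eb":30,"g":0,"j":69,"pkn":29,"q":30,"uk":56,"yo":71,"z":83}
After op 13 (replace /eb 43): {"eb":43,"g":0,"j":69,"pkn":29,"q":30,"uk":56,"yo":71,"z":83}
After op 14 (replace /uk 66): {"eb":43,"g":0,"j":69,"pkn":29,"q":30,"uk":66,"yo":71,"z":83}
After op 15 (remove /j): {"eb":43,"g":0,"pkn":29,"q":30,"uk":66,"yo":71,"z":83}
After op 16 (replace /q 96): {"eb":43,"g":0,"pkn":29,"q":96,"uk":66,"yo":71,"z":83}
After op 17 (replace /uk 52): {"eb":43,"g":0,"pkn":29,"q":96,"uk":52,"yo":71,"z":83}
After op 18 (add /inq 1): {"eb":43,"g":0,"inq":1,"pkn":29,"q":96,"uk":52,"yo":71,"z":83}
After op 19 (replace /g 60): {"eb":43,"g":60,"inq":1,"pkn":29,"q":96,"uk":52,"yo":71,"z":83}
Value at /uk: 52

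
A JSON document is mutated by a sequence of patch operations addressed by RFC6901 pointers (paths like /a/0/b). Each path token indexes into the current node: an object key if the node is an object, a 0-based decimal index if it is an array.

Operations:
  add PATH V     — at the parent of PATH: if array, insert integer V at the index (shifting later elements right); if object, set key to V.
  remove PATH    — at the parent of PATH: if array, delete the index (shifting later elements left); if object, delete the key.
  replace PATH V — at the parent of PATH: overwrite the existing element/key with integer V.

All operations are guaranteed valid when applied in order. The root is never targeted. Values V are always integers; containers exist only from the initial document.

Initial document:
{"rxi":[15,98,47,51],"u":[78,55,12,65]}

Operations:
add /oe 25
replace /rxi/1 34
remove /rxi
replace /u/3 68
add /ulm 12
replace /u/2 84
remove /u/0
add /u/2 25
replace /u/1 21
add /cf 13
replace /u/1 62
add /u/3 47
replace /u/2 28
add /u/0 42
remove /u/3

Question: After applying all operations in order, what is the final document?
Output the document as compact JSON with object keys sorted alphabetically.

After op 1 (add /oe 25): {"oe":25,"rxi":[15,98,47,51],"u":[78,55,12,65]}
After op 2 (replace /rxi/1 34): {"oe":25,"rxi":[15,34,47,51],"u":[78,55,12,65]}
After op 3 (remove /rxi): {"oe":25,"u":[78,55,12,65]}
After op 4 (replace /u/3 68): {"oe":25,"u":[78,55,12,68]}
After op 5 (add /ulm 12): {"oe":25,"u":[78,55,12,68],"ulm":12}
After op 6 (replace /u/2 84): {"oe":25,"u":[78,55,84,68],"ulm":12}
After op 7 (remove /u/0): {"oe":25,"u":[55,84,68],"ulm":12}
After op 8 (add /u/2 25): {"oe":25,"u":[55,84,25,68],"ulm":12}
After op 9 (replace /u/1 21): {"oe":25,"u":[55,21,25,68],"ulm":12}
After op 10 (add /cf 13): {"cf":13,"oe":25,"u":[55,21,25,68],"ulm":12}
After op 11 (replace /u/1 62): {"cf":13,"oe":25,"u":[55,62,25,68],"ulm":12}
After op 12 (add /u/3 47): {"cf":13,"oe":25,"u":[55,62,25,47,68],"ulm":12}
After op 13 (replace /u/2 28): {"cf":13,"oe":25,"u":[55,62,28,47,68],"ulm":12}
After op 14 (add /u/0 42): {"cf":13,"oe":25,"u":[42,55,62,28,47,68],"ulm":12}
After op 15 (remove /u/3): {"cf":13,"oe":25,"u":[42,55,62,47,68],"ulm":12}

Answer: {"cf":13,"oe":25,"u":[42,55,62,47,68],"ulm":12}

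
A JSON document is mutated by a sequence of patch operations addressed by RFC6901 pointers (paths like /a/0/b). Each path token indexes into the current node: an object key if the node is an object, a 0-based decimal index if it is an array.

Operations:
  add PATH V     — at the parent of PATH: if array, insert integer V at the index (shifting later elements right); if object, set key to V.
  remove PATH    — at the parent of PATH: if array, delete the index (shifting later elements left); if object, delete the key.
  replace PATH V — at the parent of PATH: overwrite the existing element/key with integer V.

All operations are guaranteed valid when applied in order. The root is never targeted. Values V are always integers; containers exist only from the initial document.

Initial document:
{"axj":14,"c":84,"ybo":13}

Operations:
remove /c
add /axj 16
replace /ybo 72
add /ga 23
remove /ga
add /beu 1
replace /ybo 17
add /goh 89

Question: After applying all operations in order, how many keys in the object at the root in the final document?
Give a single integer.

Answer: 4

Derivation:
After op 1 (remove /c): {"axj":14,"ybo":13}
After op 2 (add /axj 16): {"axj":16,"ybo":13}
After op 3 (replace /ybo 72): {"axj":16,"ybo":72}
After op 4 (add /ga 23): {"axj":16,"ga":23,"ybo":72}
After op 5 (remove /ga): {"axj":16,"ybo":72}
After op 6 (add /beu 1): {"axj":16,"beu":1,"ybo":72}
After op 7 (replace /ybo 17): {"axj":16,"beu":1,"ybo":17}
After op 8 (add /goh 89): {"axj":16,"beu":1,"goh":89,"ybo":17}
Size at the root: 4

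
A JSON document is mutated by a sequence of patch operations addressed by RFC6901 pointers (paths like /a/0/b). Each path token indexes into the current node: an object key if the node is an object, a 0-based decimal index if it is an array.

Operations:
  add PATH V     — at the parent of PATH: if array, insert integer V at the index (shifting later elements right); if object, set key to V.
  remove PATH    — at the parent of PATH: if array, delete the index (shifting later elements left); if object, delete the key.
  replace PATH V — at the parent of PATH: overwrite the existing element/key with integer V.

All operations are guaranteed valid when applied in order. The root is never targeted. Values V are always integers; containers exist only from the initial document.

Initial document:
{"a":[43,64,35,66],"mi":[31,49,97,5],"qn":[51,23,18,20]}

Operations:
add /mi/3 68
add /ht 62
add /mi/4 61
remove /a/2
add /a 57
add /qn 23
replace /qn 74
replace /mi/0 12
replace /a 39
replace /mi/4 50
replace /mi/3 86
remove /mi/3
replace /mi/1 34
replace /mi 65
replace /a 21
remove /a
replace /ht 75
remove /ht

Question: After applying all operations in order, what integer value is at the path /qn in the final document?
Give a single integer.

After op 1 (add /mi/3 68): {"a":[43,64,35,66],"mi":[31,49,97,68,5],"qn":[51,23,18,20]}
After op 2 (add /ht 62): {"a":[43,64,35,66],"ht":62,"mi":[31,49,97,68,5],"qn":[51,23,18,20]}
After op 3 (add /mi/4 61): {"a":[43,64,35,66],"ht":62,"mi":[31,49,97,68,61,5],"qn":[51,23,18,20]}
After op 4 (remove /a/2): {"a":[43,64,66],"ht":62,"mi":[31,49,97,68,61,5],"qn":[51,23,18,20]}
After op 5 (add /a 57): {"a":57,"ht":62,"mi":[31,49,97,68,61,5],"qn":[51,23,18,20]}
After op 6 (add /qn 23): {"a":57,"ht":62,"mi":[31,49,97,68,61,5],"qn":23}
After op 7 (replace /qn 74): {"a":57,"ht":62,"mi":[31,49,97,68,61,5],"qn":74}
After op 8 (replace /mi/0 12): {"a":57,"ht":62,"mi":[12,49,97,68,61,5],"qn":74}
After op 9 (replace /a 39): {"a":39,"ht":62,"mi":[12,49,97,68,61,5],"qn":74}
After op 10 (replace /mi/4 50): {"a":39,"ht":62,"mi":[12,49,97,68,50,5],"qn":74}
After op 11 (replace /mi/3 86): {"a":39,"ht":62,"mi":[12,49,97,86,50,5],"qn":74}
After op 12 (remove /mi/3): {"a":39,"ht":62,"mi":[12,49,97,50,5],"qn":74}
After op 13 (replace /mi/1 34): {"a":39,"ht":62,"mi":[12,34,97,50,5],"qn":74}
After op 14 (replace /mi 65): {"a":39,"ht":62,"mi":65,"qn":74}
After op 15 (replace /a 21): {"a":21,"ht":62,"mi":65,"qn":74}
After op 16 (remove /a): {"ht":62,"mi":65,"qn":74}
After op 17 (replace /ht 75): {"ht":75,"mi":65,"qn":74}
After op 18 (remove /ht): {"mi":65,"qn":74}
Value at /qn: 74

Answer: 74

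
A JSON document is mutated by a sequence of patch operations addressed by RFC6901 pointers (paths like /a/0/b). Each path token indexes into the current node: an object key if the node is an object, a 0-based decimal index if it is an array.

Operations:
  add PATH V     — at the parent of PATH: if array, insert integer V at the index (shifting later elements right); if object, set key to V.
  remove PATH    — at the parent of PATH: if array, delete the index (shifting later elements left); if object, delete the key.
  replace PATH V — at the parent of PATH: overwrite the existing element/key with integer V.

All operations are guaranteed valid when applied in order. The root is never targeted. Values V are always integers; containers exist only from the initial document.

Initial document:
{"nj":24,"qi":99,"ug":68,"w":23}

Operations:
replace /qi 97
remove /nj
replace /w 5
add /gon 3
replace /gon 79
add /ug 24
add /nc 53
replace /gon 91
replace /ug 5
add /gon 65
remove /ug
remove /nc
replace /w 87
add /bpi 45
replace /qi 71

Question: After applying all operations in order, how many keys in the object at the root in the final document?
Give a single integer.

After op 1 (replace /qi 97): {"nj":24,"qi":97,"ug":68,"w":23}
After op 2 (remove /nj): {"qi":97,"ug":68,"w":23}
After op 3 (replace /w 5): {"qi":97,"ug":68,"w":5}
After op 4 (add /gon 3): {"gon":3,"qi":97,"ug":68,"w":5}
After op 5 (replace /gon 79): {"gon":79,"qi":97,"ug":68,"w":5}
After op 6 (add /ug 24): {"gon":79,"qi":97,"ug":24,"w":5}
After op 7 (add /nc 53): {"gon":79,"nc":53,"qi":97,"ug":24,"w":5}
After op 8 (replace /gon 91): {"gon":91,"nc":53,"qi":97,"ug":24,"w":5}
After op 9 (replace /ug 5): {"gon":91,"nc":53,"qi":97,"ug":5,"w":5}
After op 10 (add /gon 65): {"gon":65,"nc":53,"qi":97,"ug":5,"w":5}
After op 11 (remove /ug): {"gon":65,"nc":53,"qi":97,"w":5}
After op 12 (remove /nc): {"gon":65,"qi":97,"w":5}
After op 13 (replace /w 87): {"gon":65,"qi":97,"w":87}
After op 14 (add /bpi 45): {"bpi":45,"gon":65,"qi":97,"w":87}
After op 15 (replace /qi 71): {"bpi":45,"gon":65,"qi":71,"w":87}
Size at the root: 4

Answer: 4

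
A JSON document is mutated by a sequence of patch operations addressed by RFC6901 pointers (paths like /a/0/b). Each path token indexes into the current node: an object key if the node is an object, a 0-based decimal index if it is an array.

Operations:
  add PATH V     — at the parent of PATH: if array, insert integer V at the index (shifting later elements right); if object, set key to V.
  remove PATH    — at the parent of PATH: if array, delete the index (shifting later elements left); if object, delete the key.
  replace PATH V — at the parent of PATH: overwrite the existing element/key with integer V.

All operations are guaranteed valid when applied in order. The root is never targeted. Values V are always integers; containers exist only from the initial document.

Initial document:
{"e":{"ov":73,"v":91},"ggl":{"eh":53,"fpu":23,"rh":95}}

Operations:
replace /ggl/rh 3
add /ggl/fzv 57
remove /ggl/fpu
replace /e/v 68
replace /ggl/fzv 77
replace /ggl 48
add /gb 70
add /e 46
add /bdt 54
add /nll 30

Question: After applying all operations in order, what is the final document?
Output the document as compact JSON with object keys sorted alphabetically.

Answer: {"bdt":54,"e":46,"gb":70,"ggl":48,"nll":30}

Derivation:
After op 1 (replace /ggl/rh 3): {"e":{"ov":73,"v":91},"ggl":{"eh":53,"fpu":23,"rh":3}}
After op 2 (add /ggl/fzv 57): {"e":{"ov":73,"v":91},"ggl":{"eh":53,"fpu":23,"fzv":57,"rh":3}}
After op 3 (remove /ggl/fpu): {"e":{"ov":73,"v":91},"ggl":{"eh":53,"fzv":57,"rh":3}}
After op 4 (replace /e/v 68): {"e":{"ov":73,"v":68},"ggl":{"eh":53,"fzv":57,"rh":3}}
After op 5 (replace /ggl/fzv 77): {"e":{"ov":73,"v":68},"ggl":{"eh":53,"fzv":77,"rh":3}}
After op 6 (replace /ggl 48): {"e":{"ov":73,"v":68},"ggl":48}
After op 7 (add /gb 70): {"e":{"ov":73,"v":68},"gb":70,"ggl":48}
After op 8 (add /e 46): {"e":46,"gb":70,"ggl":48}
After op 9 (add /bdt 54): {"bdt":54,"e":46,"gb":70,"ggl":48}
After op 10 (add /nll 30): {"bdt":54,"e":46,"gb":70,"ggl":48,"nll":30}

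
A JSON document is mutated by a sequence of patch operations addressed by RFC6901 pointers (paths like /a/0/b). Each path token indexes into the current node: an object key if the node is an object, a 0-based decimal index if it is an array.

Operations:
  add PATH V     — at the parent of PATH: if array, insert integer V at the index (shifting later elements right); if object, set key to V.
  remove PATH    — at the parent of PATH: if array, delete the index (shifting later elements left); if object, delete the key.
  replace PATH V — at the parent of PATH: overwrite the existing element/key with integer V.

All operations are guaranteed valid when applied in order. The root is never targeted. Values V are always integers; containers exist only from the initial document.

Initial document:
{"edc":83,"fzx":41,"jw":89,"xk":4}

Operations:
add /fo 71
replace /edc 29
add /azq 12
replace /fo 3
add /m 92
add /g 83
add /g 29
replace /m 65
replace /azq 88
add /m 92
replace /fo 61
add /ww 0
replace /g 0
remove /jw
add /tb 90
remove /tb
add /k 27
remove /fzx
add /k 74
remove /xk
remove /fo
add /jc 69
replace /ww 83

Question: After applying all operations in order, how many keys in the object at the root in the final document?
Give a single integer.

Answer: 7

Derivation:
After op 1 (add /fo 71): {"edc":83,"fo":71,"fzx":41,"jw":89,"xk":4}
After op 2 (replace /edc 29): {"edc":29,"fo":71,"fzx":41,"jw":89,"xk":4}
After op 3 (add /azq 12): {"azq":12,"edc":29,"fo":71,"fzx":41,"jw":89,"xk":4}
After op 4 (replace /fo 3): {"azq":12,"edc":29,"fo":3,"fzx":41,"jw":89,"xk":4}
After op 5 (add /m 92): {"azq":12,"edc":29,"fo":3,"fzx":41,"jw":89,"m":92,"xk":4}
After op 6 (add /g 83): {"azq":12,"edc":29,"fo":3,"fzx":41,"g":83,"jw":89,"m":92,"xk":4}
After op 7 (add /g 29): {"azq":12,"edc":29,"fo":3,"fzx":41,"g":29,"jw":89,"m":92,"xk":4}
After op 8 (replace /m 65): {"azq":12,"edc":29,"fo":3,"fzx":41,"g":29,"jw":89,"m":65,"xk":4}
After op 9 (replace /azq 88): {"azq":88,"edc":29,"fo":3,"fzx":41,"g":29,"jw":89,"m":65,"xk":4}
After op 10 (add /m 92): {"azq":88,"edc":29,"fo":3,"fzx":41,"g":29,"jw":89,"m":92,"xk":4}
After op 11 (replace /fo 61): {"azq":88,"edc":29,"fo":61,"fzx":41,"g":29,"jw":89,"m":92,"xk":4}
After op 12 (add /ww 0): {"azq":88,"edc":29,"fo":61,"fzx":41,"g":29,"jw":89,"m":92,"ww":0,"xk":4}
After op 13 (replace /g 0): {"azq":88,"edc":29,"fo":61,"fzx":41,"g":0,"jw":89,"m":92,"ww":0,"xk":4}
After op 14 (remove /jw): {"azq":88,"edc":29,"fo":61,"fzx":41,"g":0,"m":92,"ww":0,"xk":4}
After op 15 (add /tb 90): {"azq":88,"edc":29,"fo":61,"fzx":41,"g":0,"m":92,"tb":90,"ww":0,"xk":4}
After op 16 (remove /tb): {"azq":88,"edc":29,"fo":61,"fzx":41,"g":0,"m":92,"ww":0,"xk":4}
After op 17 (add /k 27): {"azq":88,"edc":29,"fo":61,"fzx":41,"g":0,"k":27,"m":92,"ww":0,"xk":4}
After op 18 (remove /fzx): {"azq":88,"edc":29,"fo":61,"g":0,"k":27,"m":92,"ww":0,"xk":4}
After op 19 (add /k 74): {"azq":88,"edc":29,"fo":61,"g":0,"k":74,"m":92,"ww":0,"xk":4}
After op 20 (remove /xk): {"azq":88,"edc":29,"fo":61,"g":0,"k":74,"m":92,"ww":0}
After op 21 (remove /fo): {"azq":88,"edc":29,"g":0,"k":74,"m":92,"ww":0}
After op 22 (add /jc 69): {"azq":88,"edc":29,"g":0,"jc":69,"k":74,"m":92,"ww":0}
After op 23 (replace /ww 83): {"azq":88,"edc":29,"g":0,"jc":69,"k":74,"m":92,"ww":83}
Size at the root: 7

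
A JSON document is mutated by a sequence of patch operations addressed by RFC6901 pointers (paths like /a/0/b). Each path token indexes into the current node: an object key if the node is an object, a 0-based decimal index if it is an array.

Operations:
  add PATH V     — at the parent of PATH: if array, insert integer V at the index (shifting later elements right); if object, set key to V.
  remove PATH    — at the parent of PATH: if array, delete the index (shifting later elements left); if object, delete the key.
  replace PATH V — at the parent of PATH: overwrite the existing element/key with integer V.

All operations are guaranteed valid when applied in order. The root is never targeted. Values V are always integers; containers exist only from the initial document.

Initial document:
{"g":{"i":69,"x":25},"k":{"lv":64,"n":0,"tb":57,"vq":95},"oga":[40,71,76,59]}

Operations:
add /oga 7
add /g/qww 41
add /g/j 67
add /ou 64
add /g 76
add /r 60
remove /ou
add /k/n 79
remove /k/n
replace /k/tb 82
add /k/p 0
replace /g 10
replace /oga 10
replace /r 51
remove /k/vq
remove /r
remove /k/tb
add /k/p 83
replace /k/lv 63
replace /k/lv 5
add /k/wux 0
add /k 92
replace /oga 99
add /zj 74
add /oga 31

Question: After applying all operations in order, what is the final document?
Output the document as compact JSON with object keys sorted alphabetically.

Answer: {"g":10,"k":92,"oga":31,"zj":74}

Derivation:
After op 1 (add /oga 7): {"g":{"i":69,"x":25},"k":{"lv":64,"n":0,"tb":57,"vq":95},"oga":7}
After op 2 (add /g/qww 41): {"g":{"i":69,"qww":41,"x":25},"k":{"lv":64,"n":0,"tb":57,"vq":95},"oga":7}
After op 3 (add /g/j 67): {"g":{"i":69,"j":67,"qww":41,"x":25},"k":{"lv":64,"n":0,"tb":57,"vq":95},"oga":7}
After op 4 (add /ou 64): {"g":{"i":69,"j":67,"qww":41,"x":25},"k":{"lv":64,"n":0,"tb":57,"vq":95},"oga":7,"ou":64}
After op 5 (add /g 76): {"g":76,"k":{"lv":64,"n":0,"tb":57,"vq":95},"oga":7,"ou":64}
After op 6 (add /r 60): {"g":76,"k":{"lv":64,"n":0,"tb":57,"vq":95},"oga":7,"ou":64,"r":60}
After op 7 (remove /ou): {"g":76,"k":{"lv":64,"n":0,"tb":57,"vq":95},"oga":7,"r":60}
After op 8 (add /k/n 79): {"g":76,"k":{"lv":64,"n":79,"tb":57,"vq":95},"oga":7,"r":60}
After op 9 (remove /k/n): {"g":76,"k":{"lv":64,"tb":57,"vq":95},"oga":7,"r":60}
After op 10 (replace /k/tb 82): {"g":76,"k":{"lv":64,"tb":82,"vq":95},"oga":7,"r":60}
After op 11 (add /k/p 0): {"g":76,"k":{"lv":64,"p":0,"tb":82,"vq":95},"oga":7,"r":60}
After op 12 (replace /g 10): {"g":10,"k":{"lv":64,"p":0,"tb":82,"vq":95},"oga":7,"r":60}
After op 13 (replace /oga 10): {"g":10,"k":{"lv":64,"p":0,"tb":82,"vq":95},"oga":10,"r":60}
After op 14 (replace /r 51): {"g":10,"k":{"lv":64,"p":0,"tb":82,"vq":95},"oga":10,"r":51}
After op 15 (remove /k/vq): {"g":10,"k":{"lv":64,"p":0,"tb":82},"oga":10,"r":51}
After op 16 (remove /r): {"g":10,"k":{"lv":64,"p":0,"tb":82},"oga":10}
After op 17 (remove /k/tb): {"g":10,"k":{"lv":64,"p":0},"oga":10}
After op 18 (add /k/p 83): {"g":10,"k":{"lv":64,"p":83},"oga":10}
After op 19 (replace /k/lv 63): {"g":10,"k":{"lv":63,"p":83},"oga":10}
After op 20 (replace /k/lv 5): {"g":10,"k":{"lv":5,"p":83},"oga":10}
After op 21 (add /k/wux 0): {"g":10,"k":{"lv":5,"p":83,"wux":0},"oga":10}
After op 22 (add /k 92): {"g":10,"k":92,"oga":10}
After op 23 (replace /oga 99): {"g":10,"k":92,"oga":99}
After op 24 (add /zj 74): {"g":10,"k":92,"oga":99,"zj":74}
After op 25 (add /oga 31): {"g":10,"k":92,"oga":31,"zj":74}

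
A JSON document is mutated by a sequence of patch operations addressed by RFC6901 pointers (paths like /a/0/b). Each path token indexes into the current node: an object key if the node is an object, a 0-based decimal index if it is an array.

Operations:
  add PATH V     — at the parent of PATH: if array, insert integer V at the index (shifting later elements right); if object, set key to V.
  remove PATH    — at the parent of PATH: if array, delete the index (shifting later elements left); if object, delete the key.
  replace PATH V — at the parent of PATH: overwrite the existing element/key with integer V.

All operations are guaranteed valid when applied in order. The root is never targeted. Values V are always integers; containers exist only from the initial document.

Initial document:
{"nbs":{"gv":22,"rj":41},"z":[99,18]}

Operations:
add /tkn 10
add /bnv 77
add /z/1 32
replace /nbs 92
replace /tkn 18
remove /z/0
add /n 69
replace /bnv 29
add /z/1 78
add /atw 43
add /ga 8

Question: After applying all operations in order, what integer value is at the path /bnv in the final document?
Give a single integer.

After op 1 (add /tkn 10): {"nbs":{"gv":22,"rj":41},"tkn":10,"z":[99,18]}
After op 2 (add /bnv 77): {"bnv":77,"nbs":{"gv":22,"rj":41},"tkn":10,"z":[99,18]}
After op 3 (add /z/1 32): {"bnv":77,"nbs":{"gv":22,"rj":41},"tkn":10,"z":[99,32,18]}
After op 4 (replace /nbs 92): {"bnv":77,"nbs":92,"tkn":10,"z":[99,32,18]}
After op 5 (replace /tkn 18): {"bnv":77,"nbs":92,"tkn":18,"z":[99,32,18]}
After op 6 (remove /z/0): {"bnv":77,"nbs":92,"tkn":18,"z":[32,18]}
After op 7 (add /n 69): {"bnv":77,"n":69,"nbs":92,"tkn":18,"z":[32,18]}
After op 8 (replace /bnv 29): {"bnv":29,"n":69,"nbs":92,"tkn":18,"z":[32,18]}
After op 9 (add /z/1 78): {"bnv":29,"n":69,"nbs":92,"tkn":18,"z":[32,78,18]}
After op 10 (add /atw 43): {"atw":43,"bnv":29,"n":69,"nbs":92,"tkn":18,"z":[32,78,18]}
After op 11 (add /ga 8): {"atw":43,"bnv":29,"ga":8,"n":69,"nbs":92,"tkn":18,"z":[32,78,18]}
Value at /bnv: 29

Answer: 29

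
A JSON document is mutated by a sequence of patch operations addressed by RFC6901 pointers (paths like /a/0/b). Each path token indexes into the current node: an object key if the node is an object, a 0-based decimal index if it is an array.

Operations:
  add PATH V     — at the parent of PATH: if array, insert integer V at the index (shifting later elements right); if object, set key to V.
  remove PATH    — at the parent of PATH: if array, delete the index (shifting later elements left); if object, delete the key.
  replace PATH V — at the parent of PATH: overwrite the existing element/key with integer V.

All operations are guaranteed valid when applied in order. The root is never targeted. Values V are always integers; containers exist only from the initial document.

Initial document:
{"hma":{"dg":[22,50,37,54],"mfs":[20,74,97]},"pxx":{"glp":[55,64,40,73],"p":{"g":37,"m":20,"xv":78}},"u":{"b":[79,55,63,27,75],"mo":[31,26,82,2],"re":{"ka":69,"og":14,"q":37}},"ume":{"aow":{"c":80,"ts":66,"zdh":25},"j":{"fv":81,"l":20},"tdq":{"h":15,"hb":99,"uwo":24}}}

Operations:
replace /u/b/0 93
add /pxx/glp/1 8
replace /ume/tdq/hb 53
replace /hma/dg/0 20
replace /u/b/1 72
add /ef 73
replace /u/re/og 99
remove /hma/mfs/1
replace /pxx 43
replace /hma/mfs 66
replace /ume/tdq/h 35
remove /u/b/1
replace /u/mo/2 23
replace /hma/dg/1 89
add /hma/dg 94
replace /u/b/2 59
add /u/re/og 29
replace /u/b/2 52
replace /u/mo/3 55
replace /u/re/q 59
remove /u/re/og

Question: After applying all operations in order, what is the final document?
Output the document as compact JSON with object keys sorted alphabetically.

After op 1 (replace /u/b/0 93): {"hma":{"dg":[22,50,37,54],"mfs":[20,74,97]},"pxx":{"glp":[55,64,40,73],"p":{"g":37,"m":20,"xv":78}},"u":{"b":[93,55,63,27,75],"mo":[31,26,82,2],"re":{"ka":69,"og":14,"q":37}},"ume":{"aow":{"c":80,"ts":66,"zdh":25},"j":{"fv":81,"l":20},"tdq":{"h":15,"hb":99,"uwo":24}}}
After op 2 (add /pxx/glp/1 8): {"hma":{"dg":[22,50,37,54],"mfs":[20,74,97]},"pxx":{"glp":[55,8,64,40,73],"p":{"g":37,"m":20,"xv":78}},"u":{"b":[93,55,63,27,75],"mo":[31,26,82,2],"re":{"ka":69,"og":14,"q":37}},"ume":{"aow":{"c":80,"ts":66,"zdh":25},"j":{"fv":81,"l":20},"tdq":{"h":15,"hb":99,"uwo":24}}}
After op 3 (replace /ume/tdq/hb 53): {"hma":{"dg":[22,50,37,54],"mfs":[20,74,97]},"pxx":{"glp":[55,8,64,40,73],"p":{"g":37,"m":20,"xv":78}},"u":{"b":[93,55,63,27,75],"mo":[31,26,82,2],"re":{"ka":69,"og":14,"q":37}},"ume":{"aow":{"c":80,"ts":66,"zdh":25},"j":{"fv":81,"l":20},"tdq":{"h":15,"hb":53,"uwo":24}}}
After op 4 (replace /hma/dg/0 20): {"hma":{"dg":[20,50,37,54],"mfs":[20,74,97]},"pxx":{"glp":[55,8,64,40,73],"p":{"g":37,"m":20,"xv":78}},"u":{"b":[93,55,63,27,75],"mo":[31,26,82,2],"re":{"ka":69,"og":14,"q":37}},"ume":{"aow":{"c":80,"ts":66,"zdh":25},"j":{"fv":81,"l":20},"tdq":{"h":15,"hb":53,"uwo":24}}}
After op 5 (replace /u/b/1 72): {"hma":{"dg":[20,50,37,54],"mfs":[20,74,97]},"pxx":{"glp":[55,8,64,40,73],"p":{"g":37,"m":20,"xv":78}},"u":{"b":[93,72,63,27,75],"mo":[31,26,82,2],"re":{"ka":69,"og":14,"q":37}},"ume":{"aow":{"c":80,"ts":66,"zdh":25},"j":{"fv":81,"l":20},"tdq":{"h":15,"hb":53,"uwo":24}}}
After op 6 (add /ef 73): {"ef":73,"hma":{"dg":[20,50,37,54],"mfs":[20,74,97]},"pxx":{"glp":[55,8,64,40,73],"p":{"g":37,"m":20,"xv":78}},"u":{"b":[93,72,63,27,75],"mo":[31,26,82,2],"re":{"ka":69,"og":14,"q":37}},"ume":{"aow":{"c":80,"ts":66,"zdh":25},"j":{"fv":81,"l":20},"tdq":{"h":15,"hb":53,"uwo":24}}}
After op 7 (replace /u/re/og 99): {"ef":73,"hma":{"dg":[20,50,37,54],"mfs":[20,74,97]},"pxx":{"glp":[55,8,64,40,73],"p":{"g":37,"m":20,"xv":78}},"u":{"b":[93,72,63,27,75],"mo":[31,26,82,2],"re":{"ka":69,"og":99,"q":37}},"ume":{"aow":{"c":80,"ts":66,"zdh":25},"j":{"fv":81,"l":20},"tdq":{"h":15,"hb":53,"uwo":24}}}
After op 8 (remove /hma/mfs/1): {"ef":73,"hma":{"dg":[20,50,37,54],"mfs":[20,97]},"pxx":{"glp":[55,8,64,40,73],"p":{"g":37,"m":20,"xv":78}},"u":{"b":[93,72,63,27,75],"mo":[31,26,82,2],"re":{"ka":69,"og":99,"q":37}},"ume":{"aow":{"c":80,"ts":66,"zdh":25},"j":{"fv":81,"l":20},"tdq":{"h":15,"hb":53,"uwo":24}}}
After op 9 (replace /pxx 43): {"ef":73,"hma":{"dg":[20,50,37,54],"mfs":[20,97]},"pxx":43,"u":{"b":[93,72,63,27,75],"mo":[31,26,82,2],"re":{"ka":69,"og":99,"q":37}},"ume":{"aow":{"c":80,"ts":66,"zdh":25},"j":{"fv":81,"l":20},"tdq":{"h":15,"hb":53,"uwo":24}}}
After op 10 (replace /hma/mfs 66): {"ef":73,"hma":{"dg":[20,50,37,54],"mfs":66},"pxx":43,"u":{"b":[93,72,63,27,75],"mo":[31,26,82,2],"re":{"ka":69,"og":99,"q":37}},"ume":{"aow":{"c":80,"ts":66,"zdh":25},"j":{"fv":81,"l":20},"tdq":{"h":15,"hb":53,"uwo":24}}}
After op 11 (replace /ume/tdq/h 35): {"ef":73,"hma":{"dg":[20,50,37,54],"mfs":66},"pxx":43,"u":{"b":[93,72,63,27,75],"mo":[31,26,82,2],"re":{"ka":69,"og":99,"q":37}},"ume":{"aow":{"c":80,"ts":66,"zdh":25},"j":{"fv":81,"l":20},"tdq":{"h":35,"hb":53,"uwo":24}}}
After op 12 (remove /u/b/1): {"ef":73,"hma":{"dg":[20,50,37,54],"mfs":66},"pxx":43,"u":{"b":[93,63,27,75],"mo":[31,26,82,2],"re":{"ka":69,"og":99,"q":37}},"ume":{"aow":{"c":80,"ts":66,"zdh":25},"j":{"fv":81,"l":20},"tdq":{"h":35,"hb":53,"uwo":24}}}
After op 13 (replace /u/mo/2 23): {"ef":73,"hma":{"dg":[20,50,37,54],"mfs":66},"pxx":43,"u":{"b":[93,63,27,75],"mo":[31,26,23,2],"re":{"ka":69,"og":99,"q":37}},"ume":{"aow":{"c":80,"ts":66,"zdh":25},"j":{"fv":81,"l":20},"tdq":{"h":35,"hb":53,"uwo":24}}}
After op 14 (replace /hma/dg/1 89): {"ef":73,"hma":{"dg":[20,89,37,54],"mfs":66},"pxx":43,"u":{"b":[93,63,27,75],"mo":[31,26,23,2],"re":{"ka":69,"og":99,"q":37}},"ume":{"aow":{"c":80,"ts":66,"zdh":25},"j":{"fv":81,"l":20},"tdq":{"h":35,"hb":53,"uwo":24}}}
After op 15 (add /hma/dg 94): {"ef":73,"hma":{"dg":94,"mfs":66},"pxx":43,"u":{"b":[93,63,27,75],"mo":[31,26,23,2],"re":{"ka":69,"og":99,"q":37}},"ume":{"aow":{"c":80,"ts":66,"zdh":25},"j":{"fv":81,"l":20},"tdq":{"h":35,"hb":53,"uwo":24}}}
After op 16 (replace /u/b/2 59): {"ef":73,"hma":{"dg":94,"mfs":66},"pxx":43,"u":{"b":[93,63,59,75],"mo":[31,26,23,2],"re":{"ka":69,"og":99,"q":37}},"ume":{"aow":{"c":80,"ts":66,"zdh":25},"j":{"fv":81,"l":20},"tdq":{"h":35,"hb":53,"uwo":24}}}
After op 17 (add /u/re/og 29): {"ef":73,"hma":{"dg":94,"mfs":66},"pxx":43,"u":{"b":[93,63,59,75],"mo":[31,26,23,2],"re":{"ka":69,"og":29,"q":37}},"ume":{"aow":{"c":80,"ts":66,"zdh":25},"j":{"fv":81,"l":20},"tdq":{"h":35,"hb":53,"uwo":24}}}
After op 18 (replace /u/b/2 52): {"ef":73,"hma":{"dg":94,"mfs":66},"pxx":43,"u":{"b":[93,63,52,75],"mo":[31,26,23,2],"re":{"ka":69,"og":29,"q":37}},"ume":{"aow":{"c":80,"ts":66,"zdh":25},"j":{"fv":81,"l":20},"tdq":{"h":35,"hb":53,"uwo":24}}}
After op 19 (replace /u/mo/3 55): {"ef":73,"hma":{"dg":94,"mfs":66},"pxx":43,"u":{"b":[93,63,52,75],"mo":[31,26,23,55],"re":{"ka":69,"og":29,"q":37}},"ume":{"aow":{"c":80,"ts":66,"zdh":25},"j":{"fv":81,"l":20},"tdq":{"h":35,"hb":53,"uwo":24}}}
After op 20 (replace /u/re/q 59): {"ef":73,"hma":{"dg":94,"mfs":66},"pxx":43,"u":{"b":[93,63,52,75],"mo":[31,26,23,55],"re":{"ka":69,"og":29,"q":59}},"ume":{"aow":{"c":80,"ts":66,"zdh":25},"j":{"fv":81,"l":20},"tdq":{"h":35,"hb":53,"uwo":24}}}
After op 21 (remove /u/re/og): {"ef":73,"hma":{"dg":94,"mfs":66},"pxx":43,"u":{"b":[93,63,52,75],"mo":[31,26,23,55],"re":{"ka":69,"q":59}},"ume":{"aow":{"c":80,"ts":66,"zdh":25},"j":{"fv":81,"l":20},"tdq":{"h":35,"hb":53,"uwo":24}}}

Answer: {"ef":73,"hma":{"dg":94,"mfs":66},"pxx":43,"u":{"b":[93,63,52,75],"mo":[31,26,23,55],"re":{"ka":69,"q":59}},"ume":{"aow":{"c":80,"ts":66,"zdh":25},"j":{"fv":81,"l":20},"tdq":{"h":35,"hb":53,"uwo":24}}}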